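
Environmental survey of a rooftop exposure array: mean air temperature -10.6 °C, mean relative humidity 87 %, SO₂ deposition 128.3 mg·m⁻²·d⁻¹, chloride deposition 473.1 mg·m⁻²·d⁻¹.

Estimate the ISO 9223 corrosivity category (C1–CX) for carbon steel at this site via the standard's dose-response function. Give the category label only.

carbon steel: T≤10 °C ⇒ hinge +0.150·(-10.6−10) = -3.0900
  SO₂ term: 1.77·128.3^0.52·exp(0.02·87-3.0900) = 5.727
  Cl⁻ term: 0.102·473.1^0.62·exp(0.033·87+0.04·-10.6) = 53.68
  r_corr = 5.727 + 53.68 = 59.4 μm/a
ISO 9223 Table 2 (carbon steel): 50 < 59.4 ≤ 80 μm/a ⇒ C4

C4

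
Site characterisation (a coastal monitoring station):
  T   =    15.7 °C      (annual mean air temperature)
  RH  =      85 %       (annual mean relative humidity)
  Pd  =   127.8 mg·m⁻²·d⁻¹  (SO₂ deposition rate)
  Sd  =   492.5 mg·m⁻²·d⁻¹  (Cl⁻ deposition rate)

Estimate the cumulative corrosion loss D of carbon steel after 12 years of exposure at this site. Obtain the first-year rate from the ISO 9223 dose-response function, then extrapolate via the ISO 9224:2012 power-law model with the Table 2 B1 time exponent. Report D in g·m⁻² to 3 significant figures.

carbon steel: temperature factor f = -0.054·(5.7) = -0.3078
  Pd branch = 1.77·Pd^0.52·e^(0.02·RH+f) = 88.71 μm/a
  Sd branch = 0.102·Sd^0.62·e^(0.033·RH+0.04·T) = 147.5 μm/a
  r_corr = 88.71 + 147.5 = 236.2 μm/a
Power-law: D(12) = r_corr · 12^0.523
  D(12) = 236.2 × 12^0.523 = 236.2 × 3.668 = 866.4 μm
  Mass loss = 866.4 μm × 7.85 g/cm³ = 6802 g·m⁻²

D(12) = 6.80e+03 g·m⁻²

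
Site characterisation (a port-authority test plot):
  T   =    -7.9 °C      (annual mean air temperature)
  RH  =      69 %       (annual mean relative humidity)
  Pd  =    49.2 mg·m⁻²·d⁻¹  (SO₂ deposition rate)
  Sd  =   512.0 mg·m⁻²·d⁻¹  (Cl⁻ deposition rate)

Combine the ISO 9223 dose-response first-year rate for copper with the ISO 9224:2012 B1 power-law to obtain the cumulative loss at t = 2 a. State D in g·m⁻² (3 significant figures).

copper: temperature factor f = +0.126·(-17.9) = -2.2554
  SO₂ term: 0.0053·49.2^0.26·exp(0.059·69-2.2554) = 0.08968
  Cl⁻ term: 0.01025·512.0^0.27·exp(0.036·69+0.049·-7.9) = 0.4497
  r_corr = 0.08968 + 0.4497 = 0.5394 μm/a
Long-term exponent b (ISO 9224 Table 2, B1) = 0.667
  D(2) = 0.5394 × 2^0.667 = 0.5394 × 1.588 = 0.8564 μm
  Mass loss = 0.8564 μm × 8.96 g/cm³ = 7.673 g·m⁻²

D(2) = 7.67 g·m⁻²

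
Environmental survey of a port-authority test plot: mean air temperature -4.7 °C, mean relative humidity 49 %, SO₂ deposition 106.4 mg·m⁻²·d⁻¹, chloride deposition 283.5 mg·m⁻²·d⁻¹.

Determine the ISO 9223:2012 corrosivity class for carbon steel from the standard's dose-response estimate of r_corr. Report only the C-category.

C2

carbon steel: temperature factor f = +0.150·(-14.7) = -2.2050
  sulphur-dioxide contribution → 5.888 μm/a
  chloride contribution → 14.12 μm/a
  ⇒ r_corr(carbon steel) = 20.01 μm/a
ISO 9223 Table 2 (carbon steel): 1.3 < 20 ≤ 25 μm/a ⇒ C2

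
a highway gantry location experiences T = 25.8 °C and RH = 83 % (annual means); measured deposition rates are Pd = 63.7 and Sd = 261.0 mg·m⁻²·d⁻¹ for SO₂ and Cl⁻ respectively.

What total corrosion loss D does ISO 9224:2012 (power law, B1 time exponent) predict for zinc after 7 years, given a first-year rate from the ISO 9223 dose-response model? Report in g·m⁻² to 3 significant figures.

D(7) = 294 g·m⁻²

zinc: temperature factor f = -0.071·(15.8) = -1.1218
  sulphur-dioxide contribution → 1.189 μm/a
  chloride contribution → 7.266 μm/a
  total first-year rate 8.456 μm/a
Power-law: D(7) = r_corr · 7^0.813
  D(7) = 8.456 × 7^0.813 = 8.456 × 4.865 = 41.13 μm
  Mass loss = 41.13 μm × 7.14 g/cm³ = 293.7 g·m⁻²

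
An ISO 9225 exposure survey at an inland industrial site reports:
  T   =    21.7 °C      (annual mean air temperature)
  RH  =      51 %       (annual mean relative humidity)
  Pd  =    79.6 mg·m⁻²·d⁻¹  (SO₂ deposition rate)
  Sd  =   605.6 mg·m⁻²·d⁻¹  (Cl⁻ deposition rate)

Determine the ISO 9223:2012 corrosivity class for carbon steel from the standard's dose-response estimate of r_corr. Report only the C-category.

C5

carbon steel: T>10 °C ⇒ hinge -0.054·(21.7−10) = -0.6318
  Pd branch = 1.77·Pd^0.52·e^(0.02·RH+f) = 25.41 μm/a
  Sd branch = 0.102·Sd^0.62·e^(0.033·RH+0.04·T) = 69.41 μm/a
  sum: 25.41 + 69.41 → r_corr = 94.83 μm/a
94.8 μm/a falls in (80, 200] for carbon steel → category C5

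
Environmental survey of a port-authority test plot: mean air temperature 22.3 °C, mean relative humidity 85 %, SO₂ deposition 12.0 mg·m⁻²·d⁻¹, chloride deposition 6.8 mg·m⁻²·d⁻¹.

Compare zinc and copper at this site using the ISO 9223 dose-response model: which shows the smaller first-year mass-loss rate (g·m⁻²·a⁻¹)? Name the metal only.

zinc: T>10 °C ⇒ hinge -0.071·(22.3−10) = -0.8733
  Pd branch = 0.0129·Pd^0.44·e^(0.046·RH+f) = 0.8021 μm/a
  Cl⁻ term: 0.0175·6.8^0.57·exp(0.008·85+0.085·22.3) = 0.6856
  sum: 0.8021 + 0.6856 → r_corr = 1.488 μm/a
  mass loss = 1.488 μm/a × 7.14 g/cm³ = 10.62 g·m⁻²·a⁻¹
copper: temperature factor f = -0.080·(12.3) = -0.9840
  Pd branch = 0.0053·Pd^0.26·e^(0.059·RH+f) = 0.5695 μm/a
  Sd branch = 0.01025·Sd^0.27·e^(0.036·RH+0.049·T) = 1.094 μm/a
  sum: 0.5695 + 1.094 → r_corr = 1.663 μm/a
  mass loss = 1.663 μm/a × 8.96 g/cm³ = 14.9 g·m⁻²·a⁻¹
Ordering by g·m⁻²·a⁻¹: copper (14.9) > zinc (10.6)

zinc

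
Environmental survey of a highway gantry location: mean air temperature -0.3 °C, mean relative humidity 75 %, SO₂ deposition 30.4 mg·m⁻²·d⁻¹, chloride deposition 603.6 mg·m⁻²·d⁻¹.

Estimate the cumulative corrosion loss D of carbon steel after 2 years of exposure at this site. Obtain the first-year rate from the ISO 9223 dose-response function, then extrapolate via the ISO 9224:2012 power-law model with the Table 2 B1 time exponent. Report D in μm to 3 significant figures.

D(2) = 106 μm

carbon steel: T≤10 °C ⇒ hinge +0.150·(-0.3−10) = -1.5450
  sulphur-dioxide contribution → 9.989 μm/a
  chloride contribution → 63.44 μm/a
  total first-year rate 73.42 μm/a
ISO 9224: D(t) = r_corr · t^b with b = 0.523 (carbon steel, B1)
  D(2) = 73.42 × 2^0.523 = 73.42 × 1.437 = 105.5 μm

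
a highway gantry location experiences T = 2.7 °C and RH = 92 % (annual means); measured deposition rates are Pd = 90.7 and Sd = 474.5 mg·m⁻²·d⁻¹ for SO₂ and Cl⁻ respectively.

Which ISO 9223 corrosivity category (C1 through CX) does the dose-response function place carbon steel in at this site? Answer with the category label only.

C5

carbon steel: f(T) = +0.150·(T−10) [T≤10 °C] = -1.0950
  Pd branch = 1.77·Pd^0.52·e^(0.02·RH+f) = 38.86 μm/a
  Sd branch = 0.102·Sd^0.62·e^(0.033·RH+0.04·T) = 108 μm/a
  r_corr = 38.86 + 108 = 146.8 μm/a
147 μm/a falls in (80, 200] for carbon steel → category C5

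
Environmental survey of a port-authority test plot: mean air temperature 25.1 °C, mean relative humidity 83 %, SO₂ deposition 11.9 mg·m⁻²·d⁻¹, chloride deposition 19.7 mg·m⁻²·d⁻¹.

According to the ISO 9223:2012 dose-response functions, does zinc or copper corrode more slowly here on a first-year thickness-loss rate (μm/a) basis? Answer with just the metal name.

zinc: temperature factor f = -0.071·(15.1) = -1.0721
  Pd branch = 0.0129·Pd^0.44·e^(0.046·RH+f) = 0.5975 μm/a
  Cl⁻ term: 0.0175·19.7^0.57·exp(0.008·83+0.085·25.1) = 1.57
  r_corr = 0.5975 + 1.57 = 2.167 μm/a
copper: temperature factor f = -0.080·(15.1) = -1.2080
  SO₂ term: 0.0053·11.9^0.26·exp(0.059·83-1.2080) = 0.4037
  Sd branch = 0.01025·Sd^0.27·e^(0.036·RH+0.049·T) = 1.556 μm/a
  r_corr = 0.4037 + 1.556 = 1.96 μm/a
Ordering by μm/a: zinc (2.17) > copper (1.96)

copper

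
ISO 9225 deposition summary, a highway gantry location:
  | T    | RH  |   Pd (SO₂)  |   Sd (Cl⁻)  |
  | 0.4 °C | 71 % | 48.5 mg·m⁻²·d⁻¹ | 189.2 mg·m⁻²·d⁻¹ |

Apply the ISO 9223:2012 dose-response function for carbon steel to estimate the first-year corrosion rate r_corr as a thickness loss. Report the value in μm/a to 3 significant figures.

carbon steel: f(T) = +0.150·(T−10) [T≤10 °C] = -1.4400
  sulphur-dioxide contribution → 13.06 μm/a
  chloride contribution → 27.85 μm/a
  ⇒ r_corr(carbon steel) = 40.91 μm/a

r_corr = 40.9 μm/a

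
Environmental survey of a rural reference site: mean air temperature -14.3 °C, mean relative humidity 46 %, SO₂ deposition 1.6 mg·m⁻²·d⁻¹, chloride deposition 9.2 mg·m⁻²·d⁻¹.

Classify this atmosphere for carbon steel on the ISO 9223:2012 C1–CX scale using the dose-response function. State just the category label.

C1

carbon steel: T≤10 °C ⇒ hinge +0.150·(-14.3−10) = -3.6450
  SO₂ term: 1.77·1.6^0.52·exp(0.02·46-3.6450) = 0.1481
  Cl⁻ term: 0.102·9.2^0.62·exp(0.033·46+0.04·-14.3) = 1.04
  sum: 0.1481 + 1.04 → r_corr = 1.188 μm/a
Category bounds: 0…1.3 μm/a bracket r_corr ⇒ C1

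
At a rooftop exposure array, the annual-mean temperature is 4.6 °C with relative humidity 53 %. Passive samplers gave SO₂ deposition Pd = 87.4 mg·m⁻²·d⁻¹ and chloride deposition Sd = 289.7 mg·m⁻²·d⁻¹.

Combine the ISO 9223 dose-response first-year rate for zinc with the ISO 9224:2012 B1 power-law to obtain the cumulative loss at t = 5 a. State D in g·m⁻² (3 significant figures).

D(5) = 49.2 g·m⁻²

zinc: temperature factor f = +0.038·(-5.4) = -0.2052
  SO₂ term: 0.0129·87.4^0.44·exp(0.046·53-0.2052) = 0.8601
  Sd branch = 0.0175·Sd^0.57·e^(0.008·RH+0.085·T) = 1.001 μm/a
  sum: 0.8601 + 1.001 → r_corr = 1.861 μm/a
Power-law: D(5) = r_corr · 5^0.813
  D(5) = 1.861 × 5^0.813 = 1.861 × 3.701 = 6.886 μm
  Mass loss = 6.886 μm × 7.14 g/cm³ = 49.17 g·m⁻²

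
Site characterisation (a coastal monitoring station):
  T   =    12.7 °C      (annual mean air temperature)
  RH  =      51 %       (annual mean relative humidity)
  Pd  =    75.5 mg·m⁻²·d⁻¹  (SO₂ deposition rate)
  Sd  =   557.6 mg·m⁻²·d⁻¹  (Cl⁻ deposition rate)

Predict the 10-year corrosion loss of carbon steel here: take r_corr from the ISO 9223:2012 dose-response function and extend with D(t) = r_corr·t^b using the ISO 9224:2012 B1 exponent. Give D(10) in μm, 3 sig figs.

D(10) = 287 μm

carbon steel: temperature factor f = -0.054·(2.7) = -0.1458
  SO₂ term: 1.77·75.5^0.52·exp(0.02·51-0.1458) = 40.19
  Cl⁻ term: 0.102·557.6^0.62·exp(0.033·51+0.04·12.7) = 46.01
  sum: 40.19 + 46.01 → r_corr = 86.21 μm/a
ISO 9224: D(t) = r_corr · t^b with b = 0.523 (carbon steel, B1)
  D(10) = 86.21 × 10^0.523 = 86.21 × 3.334 = 287.4 μm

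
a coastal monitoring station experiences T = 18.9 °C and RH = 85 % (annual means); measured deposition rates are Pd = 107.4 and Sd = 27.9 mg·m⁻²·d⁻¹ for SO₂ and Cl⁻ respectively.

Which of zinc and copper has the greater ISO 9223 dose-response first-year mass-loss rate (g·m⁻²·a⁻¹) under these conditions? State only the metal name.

zinc

zinc: temperature factor f = -0.071·(8.9) = -0.6319
  Pd branch = 0.0129·Pd^0.44·e^(0.046·RH+f) = 2.679 μm/a
  Sd branch = 0.0175·Sd^0.57·e^(0.008·RH+0.085·T) = 1.148 μm/a
  sum: 2.679 + 1.148 → r_corr = 3.827 μm/a
  mass loss = 3.827 μm/a × 7.14 g/cm³ = 27.32 g·m⁻²·a⁻¹
copper: f(T) = -0.080·(T−10) [T>10 °C] = -0.7120
  Pd branch = 0.0053·Pd^0.26·e^(0.059·RH+f) = 1.322 μm/a
  Cl⁻ term: 0.01025·27.9^0.27·exp(0.036·85+0.049·18.9) = 1.356
  sum: 1.322 + 1.356 → r_corr = 2.677 μm/a
  mass loss = 2.677 μm/a × 8.96 g/cm³ = 23.99 g·m⁻²·a⁻¹
Ordering by g·m⁻²·a⁻¹: zinc (27.3) > copper (24)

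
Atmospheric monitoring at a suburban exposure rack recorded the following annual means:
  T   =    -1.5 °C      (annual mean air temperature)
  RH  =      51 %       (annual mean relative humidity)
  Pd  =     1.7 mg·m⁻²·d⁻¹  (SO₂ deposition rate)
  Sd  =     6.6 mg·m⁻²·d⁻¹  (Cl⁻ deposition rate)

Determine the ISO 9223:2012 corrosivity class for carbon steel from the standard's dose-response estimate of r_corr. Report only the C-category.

C2

carbon steel: f(T) = +0.150·(T−10) [T≤10 °C] = -1.7250
  Pd branch = 1.77·Pd^0.52·e^(0.02·RH+f) = 1.152 μm/a
  Sd branch = 0.102·Sd^0.62·e^(0.033·RH+0.04·T) = 1.666 μm/a
  sum: 1.152 + 1.666 → r_corr = 2.818 μm/a
Category bounds: 1.3…25 μm/a bracket r_corr ⇒ C2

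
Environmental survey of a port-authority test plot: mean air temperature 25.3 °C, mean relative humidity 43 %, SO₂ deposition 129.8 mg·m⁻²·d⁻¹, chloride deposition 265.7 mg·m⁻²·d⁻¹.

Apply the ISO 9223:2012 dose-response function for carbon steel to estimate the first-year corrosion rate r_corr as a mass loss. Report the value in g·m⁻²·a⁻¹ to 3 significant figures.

carbon steel: T>10 °C ⇒ hinge -0.054·(25.3−10) = -0.8262
  sulphur-dioxide contribution → 22.99 μm/a
  chloride contribution → 36.94 μm/a
  ⇒ r_corr(carbon steel) = 59.93 μm/a
Convert to mass loss: 59.93 μm/a × 7.85 g/cm³ = 470.5 g·m⁻²·a⁻¹

r_corr = 470 g·m⁻²·a⁻¹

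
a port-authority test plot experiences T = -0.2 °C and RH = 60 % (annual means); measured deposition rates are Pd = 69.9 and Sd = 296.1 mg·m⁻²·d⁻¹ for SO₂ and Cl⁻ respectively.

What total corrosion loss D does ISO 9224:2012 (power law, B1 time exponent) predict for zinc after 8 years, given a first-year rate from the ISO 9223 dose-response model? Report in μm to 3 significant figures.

zinc: T≤10 °C ⇒ hinge +0.038·(-0.2−10) = -0.3876
  Pd branch = 0.0129·Pd^0.44·e^(0.046·RH+f) = 0.8964 μm/a
  Cl⁻ term: 0.0175·296.1^0.57·exp(0.008·60+0.085·-0.2) = 0.7126
  sum: 0.8964 + 0.7126 → r_corr = 1.609 μm/a
Power-law: D(8) = r_corr · 8^0.813
  D(8) = 1.609 × 8^0.813 = 1.609 × 5.423 = 8.725 μm

D(8) = 8.72 μm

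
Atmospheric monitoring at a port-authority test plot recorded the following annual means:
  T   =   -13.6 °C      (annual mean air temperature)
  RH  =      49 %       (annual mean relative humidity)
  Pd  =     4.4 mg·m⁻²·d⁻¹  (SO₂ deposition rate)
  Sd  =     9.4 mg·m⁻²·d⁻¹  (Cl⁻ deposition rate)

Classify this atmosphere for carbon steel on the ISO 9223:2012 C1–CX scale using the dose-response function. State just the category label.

C2

carbon steel: T≤10 °C ⇒ hinge +0.150·(-13.6−10) = -3.5400
  Pd branch = 1.77·Pd^0.52·e^(0.02·RH+f) = 0.2956 μm/a
  Cl⁻ term: 0.102·9.4^0.62·exp(0.033·49+0.04·-13.6) = 1.197
  sum: 0.2956 + 1.197 → r_corr = 1.492 μm/a
1.49 μm/a falls in (1.3, 25] for carbon steel → category C2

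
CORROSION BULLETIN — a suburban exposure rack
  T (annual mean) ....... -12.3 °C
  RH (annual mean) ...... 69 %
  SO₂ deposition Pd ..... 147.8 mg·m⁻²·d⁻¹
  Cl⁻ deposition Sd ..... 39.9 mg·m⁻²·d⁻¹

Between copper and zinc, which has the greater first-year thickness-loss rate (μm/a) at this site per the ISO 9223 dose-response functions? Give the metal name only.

zinc

copper: T≤10 °C ⇒ hinge +0.126·(-12.3−10) = -2.8098
  SO₂ term: 0.0053·147.8^0.26·exp(0.059·69-2.8098) = 0.06857
  Cl⁻ term: 0.01025·39.9^0.27·exp(0.036·69+0.049·-12.3) = 0.182
  r_corr = 0.06857 + 0.182 = 0.2505 μm/a
zinc: temperature factor f = +0.038·(-22.3) = -0.8474
  Pd branch = 0.0129·Pd^0.44·e^(0.046·RH+f) = 1.19 μm/a
  Cl⁻ term: 0.0175·39.9^0.57·exp(0.008·69+0.085·-12.3) = 0.08735
  sum: 1.19 + 0.08735 → r_corr = 1.278 μm/a
Ordering by μm/a: zinc (1.28) > copper (0.251)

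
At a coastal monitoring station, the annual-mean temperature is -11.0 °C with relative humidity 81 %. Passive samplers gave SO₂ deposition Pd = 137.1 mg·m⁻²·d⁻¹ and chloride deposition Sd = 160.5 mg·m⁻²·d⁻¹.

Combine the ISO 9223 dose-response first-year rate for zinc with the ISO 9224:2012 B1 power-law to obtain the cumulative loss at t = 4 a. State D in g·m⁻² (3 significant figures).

zinc: T≤10 °C ⇒ hinge +0.038·(-11.0−10) = -0.7980
  Pd branch = 0.0129·Pd^0.44·e^(0.046·RH+f) = 2.101 μm/a
  Cl⁻ term: 0.0175·160.5^0.57·exp(0.008·81+0.085·-11.0) = 0.2374
  r_corr = 2.101 + 0.2374 = 2.339 μm/a
Long-term exponent b (ISO 9224 Table 2, B1) = 0.813
  D(4) = 2.339 × 4^0.813 = 2.339 × 3.087 = 7.219 μm
  Mass loss = 7.219 μm × 7.14 g/cm³ = 51.54 g·m⁻²

D(4) = 51.5 g·m⁻²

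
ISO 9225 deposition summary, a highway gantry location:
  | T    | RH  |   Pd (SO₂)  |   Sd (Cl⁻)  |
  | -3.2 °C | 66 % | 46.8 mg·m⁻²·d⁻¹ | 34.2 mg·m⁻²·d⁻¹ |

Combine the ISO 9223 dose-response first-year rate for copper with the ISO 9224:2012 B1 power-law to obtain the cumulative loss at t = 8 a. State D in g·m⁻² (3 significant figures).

D(8) = 13.6 g·m⁻²

copper: T≤10 °C ⇒ hinge +0.126·(-3.2−10) = -1.6632
  SO₂ term: 0.0053·46.8^0.26·exp(0.059·66-1.6632) = 0.1341
  Cl⁻ term: 0.01025·34.2^0.27·exp(0.036·66+0.049·-3.2) = 0.2447
  r_corr = 0.1341 + 0.2447 = 0.3788 μm/a
ISO 9224: D(t) = r_corr · t^b with b = 0.667 (copper, B1)
  D(8) = 0.3788 × 8^0.667 = 0.3788 × 4.003 = 1.516 μm
  Mass loss = 1.516 μm × 8.96 g/cm³ = 13.59 g·m⁻²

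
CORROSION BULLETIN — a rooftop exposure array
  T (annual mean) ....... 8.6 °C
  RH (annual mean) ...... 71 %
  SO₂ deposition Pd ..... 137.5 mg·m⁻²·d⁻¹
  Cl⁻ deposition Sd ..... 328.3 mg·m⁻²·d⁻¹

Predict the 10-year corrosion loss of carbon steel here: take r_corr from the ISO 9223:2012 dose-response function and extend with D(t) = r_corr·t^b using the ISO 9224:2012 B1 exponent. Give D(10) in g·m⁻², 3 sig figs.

D(10) = 3.43e+03 g·m⁻²

carbon steel: temperature factor f = +0.150·(-1.4) = -0.2100
  sulphur-dioxide contribution → 76.8 μm/a
  chloride contribution → 54.4 μm/a
  ⇒ r_corr(carbon steel) = 131.2 μm/a
Long-term exponent b (ISO 9224 Table 2, B1) = 0.523
  D(10) = 131.2 × 10^0.523 = 131.2 × 3.334 = 437.5 μm
  Mass loss = 437.5 μm × 7.85 g/cm³ = 3434 g·m⁻²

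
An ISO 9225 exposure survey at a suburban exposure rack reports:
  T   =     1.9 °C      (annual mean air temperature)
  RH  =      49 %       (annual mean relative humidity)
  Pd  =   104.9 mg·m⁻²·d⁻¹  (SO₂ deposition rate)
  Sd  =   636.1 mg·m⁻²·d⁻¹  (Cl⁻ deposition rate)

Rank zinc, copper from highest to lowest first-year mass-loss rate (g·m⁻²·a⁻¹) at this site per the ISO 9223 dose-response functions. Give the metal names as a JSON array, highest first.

["zinc", "copper"]

zinc: f(T) = +0.038·(T−10) [T≤10 °C] = -0.3078
  sulphur-dioxide contribution → 0.6998 μm/a
  chloride contribution → 1.206 μm/a
  ⇒ r_corr(zinc) = 1.906 μm/a
  mass loss = 1.906 μm/a × 7.14 g/cm³ = 13.61 g·m⁻²·a⁻¹
copper: f(T) = +0.126·(T−10) [T≤10 °C] = -1.0206
  sulphur-dioxide contribution → 0.1153 μm/a
  chloride contribution → 0.3751 μm/a
  total first-year rate 0.4905 μm/a
  mass loss = 0.4905 μm/a × 8.96 g/cm³ = 4.395 g·m⁻²·a⁻¹
Ordering by g·m⁻²·a⁻¹: zinc (13.6) > copper (4.39)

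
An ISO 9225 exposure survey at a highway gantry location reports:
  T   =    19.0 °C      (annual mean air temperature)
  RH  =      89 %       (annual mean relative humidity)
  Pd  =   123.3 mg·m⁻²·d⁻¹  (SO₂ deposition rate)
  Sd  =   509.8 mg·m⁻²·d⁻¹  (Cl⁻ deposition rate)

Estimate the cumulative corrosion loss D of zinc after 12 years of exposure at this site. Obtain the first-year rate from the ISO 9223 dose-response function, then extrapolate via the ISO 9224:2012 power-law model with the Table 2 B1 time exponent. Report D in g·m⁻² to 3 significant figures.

D(12) = 520 g·m⁻²

zinc: temperature factor f = -0.071·(9.0) = -0.6390
  sulphur-dioxide contribution → 3.397 μm/a
  chloride contribution → 6.264 μm/a
  ⇒ r_corr(zinc) = 9.661 μm/a
ISO 9224: D(t) = r_corr · t^b with b = 0.813 (zinc, B1)
  D(12) = 9.661 × 12^0.813 = 9.661 × 7.54 = 72.85 μm
  Mass loss = 72.85 μm × 7.14 g/cm³ = 520.1 g·m⁻²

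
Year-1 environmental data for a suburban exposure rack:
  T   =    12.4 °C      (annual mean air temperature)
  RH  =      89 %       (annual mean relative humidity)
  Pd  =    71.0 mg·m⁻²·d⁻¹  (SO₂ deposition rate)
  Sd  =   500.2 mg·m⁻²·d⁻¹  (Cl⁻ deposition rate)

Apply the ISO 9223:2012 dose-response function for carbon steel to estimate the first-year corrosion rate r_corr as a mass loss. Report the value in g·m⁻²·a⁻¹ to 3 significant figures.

carbon steel: f(T) = -0.054·(T−10) [T>10 °C] = -0.1296
  sulphur-dioxide contribution → 84.6 μm/a
  chloride contribution → 148.9 μm/a
  total first-year rate 233.5 μm/a
Convert to mass loss: 233.5 μm/a × 7.85 g/cm³ = 1833 g·m⁻²·a⁻¹

r_corr = 1.83e+03 g·m⁻²·a⁻¹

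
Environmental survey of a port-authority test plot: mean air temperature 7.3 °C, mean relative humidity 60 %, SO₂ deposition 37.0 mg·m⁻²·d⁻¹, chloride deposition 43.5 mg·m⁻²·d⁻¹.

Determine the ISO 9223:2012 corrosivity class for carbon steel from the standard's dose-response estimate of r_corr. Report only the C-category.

carbon steel: f(T) = +0.150·(T−10) [T≤10 °C] = -0.4050
  SO₂ term: 1.77·37.0^0.52·exp(0.02·60-0.4050) = 25.63
  Sd branch = 0.102·Sd^0.62·e^(0.033·RH+0.04·T) = 10.26 μm/a
  sum: 25.63 + 10.26 → r_corr = 35.89 μm/a
ISO 9223 Table 2 (carbon steel): 25 < 35.9 ≤ 50 μm/a ⇒ C3

C3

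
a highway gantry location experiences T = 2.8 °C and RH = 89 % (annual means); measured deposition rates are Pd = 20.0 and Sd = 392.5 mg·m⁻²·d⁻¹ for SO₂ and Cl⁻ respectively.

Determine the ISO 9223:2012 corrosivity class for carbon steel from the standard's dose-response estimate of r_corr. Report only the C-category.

C5

carbon steel: temperature factor f = +0.150·(-7.2) = -1.0800
  Pd branch = 1.77·Pd^0.52·e^(0.02·RH+f) = 16.92 μm/a
  Cl⁻ term: 0.102·392.5^0.62·exp(0.033·89+0.04·2.8) = 87.29
  r_corr = 16.92 + 87.29 = 104.2 μm/a
ISO 9223 Table 2 (carbon steel): 80 < 104 ≤ 200 μm/a ⇒ C5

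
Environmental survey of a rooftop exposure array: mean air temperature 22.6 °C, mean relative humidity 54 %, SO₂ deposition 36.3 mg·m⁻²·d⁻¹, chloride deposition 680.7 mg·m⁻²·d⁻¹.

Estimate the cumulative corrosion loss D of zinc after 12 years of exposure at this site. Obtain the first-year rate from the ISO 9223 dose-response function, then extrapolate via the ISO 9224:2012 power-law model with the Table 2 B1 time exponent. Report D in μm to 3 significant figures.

D(12) = 59.5 μm

zinc: T>10 °C ⇒ hinge -0.071·(22.6−10) = -0.8946
  SO₂ term: 0.0129·36.3^0.44·exp(0.046·54-0.8946) = 0.3071
  Sd branch = 0.0175·Sd^0.57·e^(0.008·RH+0.085·T) = 7.581 μm/a
  r_corr = 0.3071 + 7.581 = 7.888 μm/a
ISO 9224: D(t) = r_corr · t^b with b = 0.813 (zinc, B1)
  D(12) = 7.888 × 12^0.813 = 7.888 × 7.54 = 59.48 μm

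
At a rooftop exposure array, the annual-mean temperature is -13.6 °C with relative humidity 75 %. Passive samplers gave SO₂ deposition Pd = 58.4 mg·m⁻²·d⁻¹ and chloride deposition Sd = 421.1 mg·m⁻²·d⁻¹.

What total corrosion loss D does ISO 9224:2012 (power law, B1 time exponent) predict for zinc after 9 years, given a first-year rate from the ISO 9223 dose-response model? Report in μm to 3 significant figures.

zinc: T≤10 °C ⇒ hinge +0.038·(-13.6−10) = -0.8968
  sulphur-dioxide contribution → 0.9923 μm/a
  chloride contribution → 0.3144 μm/a
  total first-year rate 1.307 μm/a
ISO 9224: D(t) = r_corr · t^b with b = 0.813 (zinc, B1)
  D(9) = 1.307 × 9^0.813 = 1.307 × 5.968 = 7.798 μm

D(9) = 7.80 μm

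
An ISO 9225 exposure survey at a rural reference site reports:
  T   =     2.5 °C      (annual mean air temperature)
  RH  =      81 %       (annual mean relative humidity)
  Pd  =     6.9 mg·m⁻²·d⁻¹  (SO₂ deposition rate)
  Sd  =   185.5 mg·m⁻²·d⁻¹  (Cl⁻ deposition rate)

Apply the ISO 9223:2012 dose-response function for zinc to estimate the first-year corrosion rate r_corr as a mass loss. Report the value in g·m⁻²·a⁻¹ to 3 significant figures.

r_corr = 12.5 g·m⁻²·a⁻¹

zinc: f(T) = +0.038·(T−10) [T≤10 °C] = -0.2850
  SO₂ term: 0.0129·6.9^0.44·exp(0.046·81-0.2850) = 0.9421
  Cl⁻ term: 0.0175·185.5^0.57·exp(0.008·81+0.085·2.5) = 0.8123
  r_corr = 0.9421 + 0.8123 = 1.754 μm/a
Convert to mass loss: 1.754 μm/a × 7.14 g/cm³ = 12.53 g·m⁻²·a⁻¹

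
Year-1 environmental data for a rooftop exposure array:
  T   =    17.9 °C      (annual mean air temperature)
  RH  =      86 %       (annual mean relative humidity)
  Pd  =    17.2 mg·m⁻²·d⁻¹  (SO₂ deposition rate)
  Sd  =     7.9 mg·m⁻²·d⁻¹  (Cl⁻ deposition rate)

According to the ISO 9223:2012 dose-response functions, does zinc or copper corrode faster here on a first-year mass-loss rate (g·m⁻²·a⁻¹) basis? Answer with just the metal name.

copper

zinc: T>10 °C ⇒ hinge -0.071·(17.9−10) = -0.5609
  SO₂ term: 0.0129·17.2^0.44·exp(0.046·86-0.5609) = 1.345
  Cl⁻ term: 0.0175·7.9^0.57·exp(0.008·86+0.085·17.9) = 0.5179
  sum: 1.345 + 0.5179 → r_corr = 1.863 μm/a
  mass loss = 1.863 μm/a × 7.14 g/cm³ = 13.3 g·m⁻²·a⁻¹
copper: f(T) = -0.080·(T−10) [T>10 °C] = -0.6320
  SO₂ term: 0.0053·17.2^0.26·exp(0.059·86-0.6320) = 0.9433
  Sd branch = 0.01025·Sd^0.27·e^(0.036·RH+0.049·T) = 0.9519 μm/a
  r_corr = 0.9433 + 0.9519 = 1.895 μm/a
  mass loss = 1.895 μm/a × 8.96 g/cm³ = 16.98 g·m⁻²·a⁻¹
Ordering by g·m⁻²·a⁻¹: copper (17) > zinc (13.3)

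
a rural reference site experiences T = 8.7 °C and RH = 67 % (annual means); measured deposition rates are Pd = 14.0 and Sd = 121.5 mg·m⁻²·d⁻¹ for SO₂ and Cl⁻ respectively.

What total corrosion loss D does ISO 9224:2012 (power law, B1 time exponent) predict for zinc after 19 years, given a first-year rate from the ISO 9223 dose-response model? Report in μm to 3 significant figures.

D(19) = 20.0 μm

zinc: f(T) = +0.038·(T−10) [T≤10 °C] = -0.0494
  Pd branch = 0.0129·Pd^0.44·e^(0.046·RH+f) = 0.8549 μm/a
  Cl⁻ term: 0.0175·121.5^0.57·exp(0.008·67+0.085·8.7) = 0.9665
  sum: 0.8549 + 0.9665 → r_corr = 1.821 μm/a
Power-law: D(19) = r_corr · 19^0.813
  D(19) = 1.821 × 19^0.813 = 1.821 × 10.96 = 19.95 μm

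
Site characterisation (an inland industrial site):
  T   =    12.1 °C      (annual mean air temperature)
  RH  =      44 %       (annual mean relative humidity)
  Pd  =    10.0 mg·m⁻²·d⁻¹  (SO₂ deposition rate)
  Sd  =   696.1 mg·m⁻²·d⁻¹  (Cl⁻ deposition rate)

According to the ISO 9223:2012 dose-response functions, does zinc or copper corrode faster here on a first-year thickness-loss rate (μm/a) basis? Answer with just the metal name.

zinc

zinc: temperature factor f = -0.071·(2.1) = -0.1491
  sulphur-dioxide contribution → 0.2317 μm/a
  chloride contribution → 2.903 μm/a
  total first-year rate 3.135 μm/a
copper: T>10 °C ⇒ hinge -0.080·(12.1−10) = -0.1680
  sulphur-dioxide contribution → 0.1093 μm/a
  chloride contribution → 0.5292 μm/a
  ⇒ r_corr(copper) = 0.6386 μm/a
Ordering by μm/a: zinc (3.14) > copper (0.639)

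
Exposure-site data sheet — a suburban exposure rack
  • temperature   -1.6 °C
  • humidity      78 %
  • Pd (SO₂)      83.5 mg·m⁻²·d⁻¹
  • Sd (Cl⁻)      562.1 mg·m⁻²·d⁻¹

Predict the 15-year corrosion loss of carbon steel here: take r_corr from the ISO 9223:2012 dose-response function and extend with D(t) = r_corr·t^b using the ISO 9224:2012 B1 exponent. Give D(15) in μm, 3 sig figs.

D(15) = 323 μm

carbon steel: T≤10 °C ⇒ hinge +0.150·(-1.6−10) = -1.7400
  Pd branch = 1.77·Pd^0.52·e^(0.02·RH+f) = 14.76 μm/a
  Cl⁻ term: 0.102·562.1^0.62·exp(0.033·78+0.04·-1.6) = 63.62
  r_corr = 14.76 + 63.62 = 78.38 μm/a
ISO 9224: D(t) = r_corr · t^b with b = 0.523 (carbon steel, B1)
  D(15) = 78.38 × 15^0.523 = 78.38 × 4.122 = 323.1 μm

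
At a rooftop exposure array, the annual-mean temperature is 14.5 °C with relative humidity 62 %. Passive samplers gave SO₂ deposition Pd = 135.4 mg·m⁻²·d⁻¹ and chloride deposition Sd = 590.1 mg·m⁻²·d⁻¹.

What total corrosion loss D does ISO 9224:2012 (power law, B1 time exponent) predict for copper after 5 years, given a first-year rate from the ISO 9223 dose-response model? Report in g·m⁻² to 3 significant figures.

copper: temperature factor f = -0.080·(4.5) = -0.3600
  sulphur-dioxide contribution → 0.5138 μm/a
  chloride contribution → 1.088 μm/a
  total first-year rate 1.602 μm/a
Power-law: D(5) = r_corr · 5^0.667
  D(5) = 1.602 × 5^0.667 = 1.602 × 2.926 = 4.687 μm
  Mass loss = 4.687 μm × 8.96 g/cm³ = 42 g·m⁻²

D(5) = 42.0 g·m⁻²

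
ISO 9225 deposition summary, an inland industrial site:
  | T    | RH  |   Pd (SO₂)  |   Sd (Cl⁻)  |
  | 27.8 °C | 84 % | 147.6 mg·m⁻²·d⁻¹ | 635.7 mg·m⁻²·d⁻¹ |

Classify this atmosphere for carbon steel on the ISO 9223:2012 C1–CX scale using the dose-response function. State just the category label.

CX

carbon steel: f(T) = -0.054·(T−10) [T>10 °C] = -0.9612
  Pd branch = 1.77·Pd^0.52·e^(0.02·RH+f) = 48.76 μm/a
  Cl⁻ term: 0.102·635.7^0.62·exp(0.033·84+0.04·27.8) = 271.3
  sum: 48.76 + 271.3 → r_corr = 320 μm/a
320 μm/a falls in (200, 700] for carbon steel → category CX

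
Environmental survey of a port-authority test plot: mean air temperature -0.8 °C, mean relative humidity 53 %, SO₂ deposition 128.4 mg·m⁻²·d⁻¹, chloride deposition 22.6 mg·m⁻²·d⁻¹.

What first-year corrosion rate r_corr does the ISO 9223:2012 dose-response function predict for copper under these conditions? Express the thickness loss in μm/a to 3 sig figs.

copper: T≤10 °C ⇒ hinge +0.126·(-0.8−10) = -1.3608
  Pd branch = 0.0053·Pd^0.26·e^(0.059·RH+f) = 0.1095 μm/a
  Cl⁻ term: 0.01025·22.6^0.27·exp(0.036·53+0.049·-0.8) = 0.1541
  sum: 0.1095 + 0.1541 → r_corr = 0.2637 μm/a

r_corr = 0.264 μm/a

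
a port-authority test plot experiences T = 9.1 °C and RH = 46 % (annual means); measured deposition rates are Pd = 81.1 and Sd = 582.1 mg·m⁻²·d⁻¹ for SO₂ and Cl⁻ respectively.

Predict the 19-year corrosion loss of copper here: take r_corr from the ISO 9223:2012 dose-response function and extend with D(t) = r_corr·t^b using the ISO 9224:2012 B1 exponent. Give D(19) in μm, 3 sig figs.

D(19) = 4.93 μm

copper: f(T) = +0.126·(T−10) [T≤10 °C] = -0.1134
  sulphur-dioxide contribution → 0.2239 μm/a
  chloride contribution → 0.4679 μm/a
  total first-year rate 0.6918 μm/a
ISO 9224: D(t) = r_corr · t^b with b = 0.667 (copper, B1)
  D(19) = 0.6918 × 19^0.667 = 0.6918 × 7.127 = 4.93 μm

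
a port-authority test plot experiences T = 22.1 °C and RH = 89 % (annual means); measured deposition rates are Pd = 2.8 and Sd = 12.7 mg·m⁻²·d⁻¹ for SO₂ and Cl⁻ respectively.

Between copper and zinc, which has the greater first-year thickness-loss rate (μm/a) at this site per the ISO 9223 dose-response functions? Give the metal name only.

copper

copper: f(T) = -0.080·(T−10) [T>10 °C] = -0.9680
  SO₂ term: 0.0053·2.8^0.26·exp(0.059·89-0.9680) = 0.5019
  Cl⁻ term: 0.01025·12.7^0.27·exp(0.036·89+0.049·22.1) = 1.481
  r_corr = 0.5019 + 1.481 = 1.983 μm/a
zinc: f(T) = -0.071·(T−10) [T>10 °C] = -0.8591
  Pd branch = 0.0129·Pd^0.44·e^(0.046·RH+f) = 0.5155 μm/a
  Sd branch = 0.0175·Sd^0.57·e^(0.008·RH+0.085·T) = 0.9937 μm/a
  sum: 0.5155 + 0.9937 → r_corr = 1.509 μm/a
Ordering by μm/a: copper (1.98) > zinc (1.51)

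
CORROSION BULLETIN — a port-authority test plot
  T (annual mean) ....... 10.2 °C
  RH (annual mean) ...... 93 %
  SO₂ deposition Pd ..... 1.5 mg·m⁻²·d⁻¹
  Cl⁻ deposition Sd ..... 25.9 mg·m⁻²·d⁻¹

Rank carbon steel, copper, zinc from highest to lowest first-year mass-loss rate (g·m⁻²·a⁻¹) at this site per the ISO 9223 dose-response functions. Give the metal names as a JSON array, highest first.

carbon steel: f(T) = -0.054·(T−10) [T>10 °C] = -0.0108
  SO₂ term: 1.77·1.5^0.52·exp(0.02·93-0.0108) = 13.89
  Cl⁻ term: 0.102·25.9^0.62·exp(0.033·93+0.04·10.2) = 24.82
  sum: 13.89 + 24.82 → r_corr = 38.71 μm/a
  mass loss = 38.71 μm/a × 7.85 g/cm³ = 303.9 g·m⁻²·a⁻¹
copper: temperature factor f = -0.080·(0.2) = -0.0160
  Pd branch = 0.0053·Pd^0.26·e^(0.059·RH+f) = 1.4 μm/a
  Cl⁻ term: 0.01025·25.9^0.27·exp(0.036·93+0.049·10.2) = 1.157
  r_corr = 1.4 + 1.157 = 2.557 μm/a
  mass loss = 2.557 μm/a × 8.96 g/cm³ = 22.91 g·m⁻²·a⁻¹
zinc: temperature factor f = -0.071·(0.2) = -0.0142
  Pd branch = 0.0129·Pd^0.44·e^(0.046·RH+f) = 1.096 μm/a
  Sd branch = 0.0175·Sd^0.57·e^(0.008·RH+0.085·T) = 0.5601 μm/a
  sum: 1.096 + 0.5601 → r_corr = 1.656 μm/a
  mass loss = 1.656 μm/a × 7.14 g/cm³ = 11.82 g·m⁻²·a⁻¹
Ordering by g·m⁻²·a⁻¹: carbon steel (304) > copper (22.9) > zinc (11.8)

["carbon steel", "copper", "zinc"]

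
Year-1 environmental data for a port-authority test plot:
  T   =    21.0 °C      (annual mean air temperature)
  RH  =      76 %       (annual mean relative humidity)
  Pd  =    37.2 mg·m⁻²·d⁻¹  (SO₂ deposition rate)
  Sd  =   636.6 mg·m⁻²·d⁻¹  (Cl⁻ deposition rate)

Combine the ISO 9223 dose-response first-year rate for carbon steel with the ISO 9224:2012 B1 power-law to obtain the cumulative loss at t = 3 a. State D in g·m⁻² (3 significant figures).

D(3) = 2.62e+03 g·m⁻²

carbon steel: temperature factor f = -0.054·(11.0) = -0.5940
  Pd branch = 1.77·Pd^0.52·e^(0.02·RH+f) = 29.3 μm/a
  Cl⁻ term: 0.102·636.6^0.62·exp(0.033·76+0.04·21.0) = 158.9
  sum: 29.3 + 158.9 → r_corr = 188.2 μm/a
Power-law: D(3) = r_corr · 3^0.523
  D(3) = 188.2 × 3^0.523 = 188.2 × 1.776 = 334.2 μm
  Mass loss = 334.2 μm × 7.85 g/cm³ = 2624 g·m⁻²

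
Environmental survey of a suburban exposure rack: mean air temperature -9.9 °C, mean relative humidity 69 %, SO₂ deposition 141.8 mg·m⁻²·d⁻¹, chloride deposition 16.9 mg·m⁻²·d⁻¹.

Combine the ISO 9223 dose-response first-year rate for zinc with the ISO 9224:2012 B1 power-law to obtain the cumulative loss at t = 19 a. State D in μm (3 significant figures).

D(19) = 14.7 μm

zinc: temperature factor f = +0.038·(-19.9) = -0.7562
  sulphur-dioxide contribution → 1.28 μm/a
  chloride contribution → 0.06565 μm/a
  ⇒ r_corr(zinc) = 1.346 μm/a
Long-term exponent b (ISO 9224 Table 2, B1) = 0.813
  D(19) = 1.346 × 19^0.813 = 1.346 × 10.96 = 14.75 μm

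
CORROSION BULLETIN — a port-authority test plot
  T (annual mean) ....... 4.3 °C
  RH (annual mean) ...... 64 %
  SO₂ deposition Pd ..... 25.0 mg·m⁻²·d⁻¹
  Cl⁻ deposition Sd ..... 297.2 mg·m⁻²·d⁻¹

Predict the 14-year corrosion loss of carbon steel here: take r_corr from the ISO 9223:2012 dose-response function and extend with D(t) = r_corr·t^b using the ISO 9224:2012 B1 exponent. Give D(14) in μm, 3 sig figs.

D(14) = 193 μm

carbon steel: temperature factor f = +0.150·(-5.7) = -0.8550
  SO₂ term: 1.77·25.0^0.52·exp(0.02·64-0.8550) = 14.44
  Cl⁻ term: 0.102·297.2^0.62·exp(0.033·64+0.04·4.3) = 34.18
  sum: 14.44 + 34.18 → r_corr = 48.62 μm/a
Power-law: D(14) = r_corr · 14^0.523
  D(14) = 48.62 × 14^0.523 = 48.62 × 3.976 = 193.3 μm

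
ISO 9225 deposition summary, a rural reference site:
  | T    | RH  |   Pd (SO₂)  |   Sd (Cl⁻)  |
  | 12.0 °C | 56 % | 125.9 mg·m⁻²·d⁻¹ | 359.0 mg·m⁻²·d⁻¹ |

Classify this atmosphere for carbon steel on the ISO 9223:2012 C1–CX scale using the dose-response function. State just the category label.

carbon steel: temperature factor f = -0.054·(2.0) = -0.1080
  Pd branch = 1.77·Pd^0.52·e^(0.02·RH+f) = 60.19 μm/a
  Cl⁻ term: 0.102·359.0^0.62·exp(0.033·56+0.04·12.0) = 40.16
  r_corr = 60.19 + 40.16 = 100.3 μm/a
Category bounds: 80…200 μm/a bracket r_corr ⇒ C5

C5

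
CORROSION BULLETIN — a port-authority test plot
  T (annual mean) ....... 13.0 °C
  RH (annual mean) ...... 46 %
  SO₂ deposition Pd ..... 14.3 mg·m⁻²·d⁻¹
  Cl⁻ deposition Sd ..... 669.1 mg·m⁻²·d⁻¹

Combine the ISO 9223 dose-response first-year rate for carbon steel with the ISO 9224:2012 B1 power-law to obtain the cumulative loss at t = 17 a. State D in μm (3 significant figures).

D(17) = 261 μm

carbon steel: temperature factor f = -0.054·(3.0) = -0.1620
  sulphur-dioxide contribution → 15.06 μm/a
  chloride contribution → 44.21 μm/a
  total first-year rate 59.27 μm/a
Long-term exponent b (ISO 9224 Table 2, B1) = 0.523
  D(17) = 59.27 × 17^0.523 = 59.27 × 4.401 = 260.8 μm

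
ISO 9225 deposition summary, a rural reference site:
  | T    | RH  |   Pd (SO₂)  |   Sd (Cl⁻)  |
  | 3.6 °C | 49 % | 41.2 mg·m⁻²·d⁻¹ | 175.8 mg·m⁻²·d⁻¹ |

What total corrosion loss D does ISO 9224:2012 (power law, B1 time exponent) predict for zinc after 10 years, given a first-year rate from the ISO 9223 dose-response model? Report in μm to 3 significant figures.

zinc: temperature factor f = +0.038·(-6.4) = -0.2432
  Pd branch = 0.0129·Pd^0.44·e^(0.046·RH+f) = 0.4948 μm/a
  Sd branch = 0.0175·Sd^0.57·e^(0.008·RH+0.085·T) = 0.6696 μm/a
  r_corr = 0.4948 + 0.6696 = 1.164 μm/a
ISO 9224: D(t) = r_corr · t^b with b = 0.813 (zinc, B1)
  D(10) = 1.164 × 10^0.813 = 1.164 × 6.501 = 7.57 μm

D(10) = 7.57 μm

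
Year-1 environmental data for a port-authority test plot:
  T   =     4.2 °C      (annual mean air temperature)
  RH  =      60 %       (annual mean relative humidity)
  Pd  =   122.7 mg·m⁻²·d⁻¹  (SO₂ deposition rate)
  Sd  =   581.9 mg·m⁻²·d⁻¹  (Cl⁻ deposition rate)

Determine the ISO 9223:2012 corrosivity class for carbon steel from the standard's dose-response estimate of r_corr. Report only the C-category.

C4

carbon steel: T≤10 °C ⇒ hinge +0.150·(4.2−10) = -0.8700
  sulphur-dioxide contribution → 30.03 μm/a
  chloride contribution → 45.26 μm/a
  ⇒ r_corr(carbon steel) = 75.28 μm/a
ISO 9223 Table 2 (carbon steel): 50 < 75.3 ≤ 80 μm/a ⇒ C4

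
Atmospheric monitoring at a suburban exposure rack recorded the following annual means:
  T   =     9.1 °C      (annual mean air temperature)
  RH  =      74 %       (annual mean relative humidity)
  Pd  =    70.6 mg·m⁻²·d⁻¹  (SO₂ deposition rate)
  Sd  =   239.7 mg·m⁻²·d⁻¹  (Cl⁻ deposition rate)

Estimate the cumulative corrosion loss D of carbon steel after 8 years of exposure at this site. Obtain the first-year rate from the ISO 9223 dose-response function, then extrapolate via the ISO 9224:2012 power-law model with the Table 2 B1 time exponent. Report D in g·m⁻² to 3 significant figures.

carbon steel: T≤10 °C ⇒ hinge +0.150·(9.1−10) = -0.1350
  SO₂ term: 1.77·70.6^0.52·exp(0.02·74-0.1350) = 62.16
  Sd branch = 0.102·Sd^0.62·e^(0.033·RH+0.04·T) = 50.42 μm/a
  r_corr = 62.16 + 50.42 = 112.6 μm/a
ISO 9224: D(t) = r_corr · t^b with b = 0.523 (carbon steel, B1)
  D(8) = 112.6 × 8^0.523 = 112.6 × 2.967 = 334 μm
  Mass loss = 334 μm × 7.85 g/cm³ = 2622 g·m⁻²

D(8) = 2.62e+03 g·m⁻²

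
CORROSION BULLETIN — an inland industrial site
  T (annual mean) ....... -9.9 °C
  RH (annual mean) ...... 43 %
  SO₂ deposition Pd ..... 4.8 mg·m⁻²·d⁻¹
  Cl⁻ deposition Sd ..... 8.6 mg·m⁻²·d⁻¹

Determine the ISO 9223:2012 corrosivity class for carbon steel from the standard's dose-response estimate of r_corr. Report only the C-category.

C2

carbon steel: temperature factor f = +0.150·(-19.9) = -2.9850
  SO₂ term: 1.77·4.8^0.52·exp(0.02·43-2.9850) = 0.4779
  Cl⁻ term: 0.102·8.6^0.62·exp(0.033·43+0.04·-9.9) = 1.077
  r_corr = 0.4779 + 1.077 = 1.555 μm/a
ISO 9223 Table 2 (carbon steel): 1.3 < 1.56 ≤ 25 μm/a ⇒ C2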